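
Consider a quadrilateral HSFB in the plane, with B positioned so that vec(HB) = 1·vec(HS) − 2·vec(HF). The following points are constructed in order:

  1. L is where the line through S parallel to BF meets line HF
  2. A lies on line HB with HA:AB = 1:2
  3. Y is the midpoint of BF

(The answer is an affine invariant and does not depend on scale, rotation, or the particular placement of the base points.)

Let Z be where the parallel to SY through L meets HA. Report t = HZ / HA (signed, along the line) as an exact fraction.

t = -3

Set H = (0, 0), S = (1, 0), F = (0, 1), B = (1, -2); any affine frame gives the same invariant.
1. L is where the line through S parallel to BF meets line HF ⇒ L = (0, 3)
2. A lies on line HB with HA:AB = 1:2 ⇒ A = (1/3, -2/3)
3. Y is the midpoint of BF ⇒ Y = (1/2, -1/2)
through L parallel to SY: direction (-1/2, -1/2); meets HA at Z = (-1, 2)
Z = H + t·(A−H) with t = -3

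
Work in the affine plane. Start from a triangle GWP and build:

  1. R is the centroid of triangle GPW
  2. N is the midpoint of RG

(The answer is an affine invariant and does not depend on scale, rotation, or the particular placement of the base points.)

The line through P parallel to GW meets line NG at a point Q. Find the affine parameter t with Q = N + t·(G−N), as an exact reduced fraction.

Work in coordinates with G = (0, 0), W = (1, 0), P = (0, 1).
1. R is the centroid of triangle GPW ⇒ R = (1/3, 1/3)
2. N is the midpoint of RG ⇒ N = (1/6, 1/6)
through P parallel to GW: direction (1, 0); meets NG at Q = (1, 1)
Q = N + t·(G−N) with t = -5

t = -5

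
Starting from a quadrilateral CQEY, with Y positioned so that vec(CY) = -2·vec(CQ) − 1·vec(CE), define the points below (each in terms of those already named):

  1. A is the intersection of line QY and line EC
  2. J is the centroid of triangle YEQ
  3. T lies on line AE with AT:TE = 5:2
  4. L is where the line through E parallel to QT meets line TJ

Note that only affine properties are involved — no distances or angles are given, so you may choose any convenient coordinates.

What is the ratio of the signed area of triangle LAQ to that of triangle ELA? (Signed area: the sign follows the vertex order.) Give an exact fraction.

Assign C = (0, 0), Q = (1, 0), E = (0, 1), Y = (-2, -1) — the answer is frame-independent, so this choice is without loss of generality.
1. A is the intersection of line QY and line EC ⇒ A = (0, -1/3)
2. J is the centroid of triangle YEQ ⇒ J = (-1/3, 0)
3. T lies on line AE with AT:TE = 5:2 ⇒ T = (0, 13/21)
4. L is where the line through E parallel to QT meets line TJ ⇒ L = (2/13, 19/21)
2·[LAQ] = 108/91, 2·[ELA] = -8/39
[LAQ]:[ELA] = 108/91:-8/39 = -81/14

[LAQ]:[ELA] = -81/14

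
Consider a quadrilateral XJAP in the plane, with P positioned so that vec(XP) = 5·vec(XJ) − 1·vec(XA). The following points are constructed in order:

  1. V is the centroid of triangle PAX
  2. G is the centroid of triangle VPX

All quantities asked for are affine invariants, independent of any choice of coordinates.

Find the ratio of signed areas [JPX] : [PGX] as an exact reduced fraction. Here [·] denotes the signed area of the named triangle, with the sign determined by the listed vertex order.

Work in coordinates with X = (0, 0), J = (1, 0), A = (0, 1), P = (5, -1).
1. V is the centroid of triangle PAX ⇒ V = (5/3, 0)
2. G is the centroid of triangle VPX ⇒ G = (20/9, -1/3)
2·[JPX] = -1, 2·[PGX] = 5/9
[JPX]:[PGX] = -1:5/9 = -9/5

[JPX]:[PGX] = -9/5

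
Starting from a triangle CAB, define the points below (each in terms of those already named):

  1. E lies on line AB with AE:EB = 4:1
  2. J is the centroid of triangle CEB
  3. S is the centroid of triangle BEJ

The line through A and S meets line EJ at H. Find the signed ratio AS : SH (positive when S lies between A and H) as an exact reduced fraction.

Assign C = (0, 0), A = (1, 0), B = (0, 1) — the answer is frame-independent, so this choice is without loss of generality.
1. E lies on line AB with AE:EB = 4:1 ⇒ E = (1/5, 4/5)
2. J is the centroid of triangle CEB ⇒ J = (1/15, 3/5)
3. S is the centroid of triangle BEJ ⇒ S = (4/45, 4/5)
line AS meets EJ at H = (31/195, 48/65)
S = A + t·(H−A) with t = 13/12, so AS:SH = 13/12:-1/12

AS:SH = -13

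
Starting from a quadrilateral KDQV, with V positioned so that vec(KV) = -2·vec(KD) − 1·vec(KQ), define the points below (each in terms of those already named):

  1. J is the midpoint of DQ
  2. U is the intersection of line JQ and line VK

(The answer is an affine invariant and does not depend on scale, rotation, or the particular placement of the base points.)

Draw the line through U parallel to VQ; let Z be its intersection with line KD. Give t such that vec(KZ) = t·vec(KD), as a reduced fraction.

Work in coordinates with K = (0, 0), D = (1, 0), Q = (0, 1), V = (-2, -1).
1. J is the midpoint of DQ ⇒ J = (1/2, 1/2)
2. U is the intersection of line JQ and line VK ⇒ U = (2/3, 1/3)
through U parallel to VQ: direction (2, 2); meets KD at Z = (1/3, 0)
Z = K + t·(D−K) with t = 1/3

t = 1/3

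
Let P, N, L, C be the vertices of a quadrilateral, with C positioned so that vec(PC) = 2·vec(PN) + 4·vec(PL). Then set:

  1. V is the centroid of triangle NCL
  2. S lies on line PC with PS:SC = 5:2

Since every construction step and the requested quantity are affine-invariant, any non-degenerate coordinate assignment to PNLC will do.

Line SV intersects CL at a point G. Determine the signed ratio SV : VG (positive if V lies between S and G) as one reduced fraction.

Choose coordinates P = (0, 0), N = (1, 0), L = (0, 1), C = (2, 4).
1. V is the centroid of triangle NCL ⇒ V = (1, 5/3)
2. S lies on line PC with PS:SC = 5:2 ⇒ S = (10/7, 20/7)
line SV meets CL at G = (38/23, 80/23)
V = S + t·(G−S) with t = -23/12, so SV:VG = -23/12:35/12

SV:VG = -23/35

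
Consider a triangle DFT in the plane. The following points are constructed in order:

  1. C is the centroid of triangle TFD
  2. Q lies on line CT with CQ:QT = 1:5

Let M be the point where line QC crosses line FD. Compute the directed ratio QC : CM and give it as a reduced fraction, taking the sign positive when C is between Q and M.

Set D = (0, 0), F = (1, 0), T = (0, 1); any affine frame gives the same invariant.
1. C is the centroid of triangle TFD ⇒ C = (1/3, 1/3)
2. Q lies on line CT with CQ:QT = 1:5 ⇒ Q = (5/18, 4/9)
line QC meets FD at M = (1/2, 0)
C = Q + t·(M−Q) with t = 1/4, so QC:CM = 1/4:3/4

QC:CM = 1/3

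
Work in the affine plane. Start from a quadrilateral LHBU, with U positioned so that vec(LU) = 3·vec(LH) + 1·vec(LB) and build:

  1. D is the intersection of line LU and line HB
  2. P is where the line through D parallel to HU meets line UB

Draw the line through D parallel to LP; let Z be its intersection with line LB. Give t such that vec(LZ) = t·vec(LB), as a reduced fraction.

t = -1/12

Choose coordinates L = (0, 0), H = (1, 0), B = (0, 1), U = (3, 1).
1. D is the intersection of line LU and line HB ⇒ D = (3/4, 1/4)
2. P is where the line through D parallel to HU meets line UB ⇒ P = (9/4, 1)
through D parallel to LP: direction (9/4, 1); meets LB at Z = (0, -1/12)
Z = L + t·(B−L) with t = -1/12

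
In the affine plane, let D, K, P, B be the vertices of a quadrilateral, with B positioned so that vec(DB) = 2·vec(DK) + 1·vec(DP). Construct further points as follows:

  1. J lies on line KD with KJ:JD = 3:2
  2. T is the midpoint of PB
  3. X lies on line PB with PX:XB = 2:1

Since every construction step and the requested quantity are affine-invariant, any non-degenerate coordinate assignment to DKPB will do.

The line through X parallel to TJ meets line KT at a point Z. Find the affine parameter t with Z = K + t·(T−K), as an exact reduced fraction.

t = 4/9

Choose coordinates D = (0, 0), K = (1, 0), P = (0, 1), B = (2, 1).
1. J lies on line KD with KJ:JD = 3:2 ⇒ J = (2/5, 0)
2. T is the midpoint of PB ⇒ T = (1, 1)
3. X lies on line PB with PX:XB = 2:1 ⇒ X = (4/3, 1)
through X parallel to TJ: direction (-3/5, -1); meets KT at Z = (1, 4/9)
Z = K + t·(T−K) with t = 4/9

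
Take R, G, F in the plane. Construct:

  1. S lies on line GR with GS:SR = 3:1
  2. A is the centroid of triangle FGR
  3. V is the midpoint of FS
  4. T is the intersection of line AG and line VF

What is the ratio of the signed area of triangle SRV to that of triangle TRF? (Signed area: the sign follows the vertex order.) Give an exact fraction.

[SRV]:[TRF] = 7/8

Choose coordinates R = (0, 0), G = (1, 0), F = (0, 1).
1. S lies on line GR with GS:SR = 3:1 ⇒ S = (1/4, 0)
2. A is the centroid of triangle FGR ⇒ A = (1/3, 1/3)
3. V is the midpoint of FS ⇒ V = (1/8, 1/2)
4. T is the intersection of line AG and line VF ⇒ T = (1/7, 3/7)
2·[SRV] = -1/8, 2·[TRF] = -1/7
[SRV]:[TRF] = -1/8:-1/7 = 7/8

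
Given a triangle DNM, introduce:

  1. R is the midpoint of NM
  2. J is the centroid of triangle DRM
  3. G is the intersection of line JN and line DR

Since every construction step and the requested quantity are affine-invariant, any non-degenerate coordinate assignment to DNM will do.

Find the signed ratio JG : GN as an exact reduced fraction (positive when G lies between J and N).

Set D = (0, 0), N = (1, 0), M = (0, 1); any affine frame gives the same invariant.
1. R is the midpoint of NM ⇒ R = (1/2, 1/2)
2. J is the centroid of triangle DRM ⇒ J = (1/6, 1/2)
3. G is the intersection of line JN and line DR ⇒ G = (3/8, 3/8)
G = J + t·(N−J) with t = 1/4, so JG:GN = t:(1−t) = 1/4:3/4

JG:GN = 1/3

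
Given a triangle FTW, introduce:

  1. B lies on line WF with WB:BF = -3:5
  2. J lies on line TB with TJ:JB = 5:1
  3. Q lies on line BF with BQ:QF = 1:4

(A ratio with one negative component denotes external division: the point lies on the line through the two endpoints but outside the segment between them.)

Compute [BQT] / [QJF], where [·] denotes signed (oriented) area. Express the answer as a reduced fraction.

Work in coordinates with F = (0, 0), T = (1, 0), W = (0, 1).
1. B lies on line WF with WB:BF = -3:5 ⇒ B = (0, 5/2)
2. J lies on line TB with TJ:JB = 5:1 ⇒ J = (1/6, 25/12)
3. Q lies on line BF with BQ:QF = 1:4 ⇒ Q = (0, 2)
2·[BQT] = 1/2, 2·[QJF] = -1/3
[BQT]:[QJF] = 1/2:-1/3 = -3/2

[BQT]:[QJF] = -3/2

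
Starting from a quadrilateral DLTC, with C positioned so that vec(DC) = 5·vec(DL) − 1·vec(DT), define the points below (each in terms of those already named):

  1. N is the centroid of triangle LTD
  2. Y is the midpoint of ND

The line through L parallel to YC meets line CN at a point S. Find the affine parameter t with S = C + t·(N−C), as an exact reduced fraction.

t = 1/6

Assign D = (0, 0), L = (1, 0), T = (0, 1), C = (5, -1) — the answer is frame-independent, so this choice is without loss of generality.
1. N is the centroid of triangle LTD ⇒ N = (1/3, 1/3)
2. Y is the midpoint of ND ⇒ Y = (1/6, 1/6)
through L parallel to YC: direction (29/6, -7/6); meets CN at S = (38/9, -7/9)
S = C + t·(N−C) with t = 1/6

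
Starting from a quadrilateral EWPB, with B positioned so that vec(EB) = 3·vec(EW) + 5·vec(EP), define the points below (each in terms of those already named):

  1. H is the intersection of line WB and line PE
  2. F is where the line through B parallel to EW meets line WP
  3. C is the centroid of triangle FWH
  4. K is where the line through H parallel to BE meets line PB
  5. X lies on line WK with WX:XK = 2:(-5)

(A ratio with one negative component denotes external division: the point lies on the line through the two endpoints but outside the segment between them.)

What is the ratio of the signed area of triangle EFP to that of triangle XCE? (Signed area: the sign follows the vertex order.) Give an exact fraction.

[EFP]:[XCE] = 18/65

Work in coordinates with E = (0, 0), W = (1, 0), P = (0, 1), B = (3, 5).
1. H is the intersection of line WB and line PE ⇒ H = (0, -5/2)
2. F is where the line through B parallel to EW meets line WP ⇒ F = (-4, 5)
3. C is the centroid of triangle FWH ⇒ C = (-1, 5/6)
4. K is where the line through H parallel to BE meets line PB ⇒ K = (21/2, 15)
5. X lies on line WK with WX:XK = 2:(-5) ⇒ X = (-16/3, -10)
2·[EFP] = -4, 2·[XCE] = -130/9
[EFP]:[XCE] = -4:-130/9 = 18/65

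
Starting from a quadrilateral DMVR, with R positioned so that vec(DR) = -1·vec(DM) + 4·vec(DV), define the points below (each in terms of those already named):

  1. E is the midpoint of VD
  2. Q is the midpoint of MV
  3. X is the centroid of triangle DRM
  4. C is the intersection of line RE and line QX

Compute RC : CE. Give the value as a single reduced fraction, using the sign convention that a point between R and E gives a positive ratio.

RC:CE = 6/5

Assign D = (0, 0), M = (1, 0), V = (0, 1), R = (-1, 4) — the answer is frame-independent, so this choice is without loss of generality.
1. E is the midpoint of VD ⇒ E = (0, 1/2)
2. Q is the midpoint of MV ⇒ Q = (1/2, 1/2)
3. X is the centroid of triangle DRM ⇒ X = (0, 4/3)
4. C is the intersection of line RE and line QX ⇒ C = (-5/11, 23/11)
C = R + t·(E−R) with t = 6/11, so RC:CE = t:(1−t) = 6/11:5/11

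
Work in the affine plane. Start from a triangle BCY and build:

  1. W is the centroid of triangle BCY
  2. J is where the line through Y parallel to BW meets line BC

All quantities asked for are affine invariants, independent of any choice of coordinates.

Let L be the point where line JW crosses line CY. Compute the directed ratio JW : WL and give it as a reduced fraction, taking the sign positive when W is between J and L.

Set B = (0, 0), C = (1, 0), Y = (0, 1); any affine frame gives the same invariant.
1. W is the centroid of triangle BCY ⇒ W = (1/3, 1/3)
2. J is where the line through Y parallel to BW meets line BC ⇒ J = (-1, 0)
line JW meets CY at L = (3/5, 2/5)
W = J + t·(L−J) with t = 5/6, so JW:WL = 5/6:1/6

JW:WL = 5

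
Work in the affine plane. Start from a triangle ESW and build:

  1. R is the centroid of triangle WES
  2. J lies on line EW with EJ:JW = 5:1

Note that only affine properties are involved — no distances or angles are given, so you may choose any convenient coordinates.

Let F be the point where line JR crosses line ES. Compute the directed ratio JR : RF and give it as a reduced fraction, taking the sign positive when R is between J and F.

Work in coordinates with E = (0, 0), S = (1, 0), W = (0, 1).
1. R is the centroid of triangle WES ⇒ R = (1/3, 1/3)
2. J lies on line EW with EJ:JW = 5:1 ⇒ J = (0, 5/6)
line JR meets ES at F = (5/9, 0)
R = J + t·(F−J) with t = 3/5, so JR:RF = 3/5:2/5

JR:RF = 3/2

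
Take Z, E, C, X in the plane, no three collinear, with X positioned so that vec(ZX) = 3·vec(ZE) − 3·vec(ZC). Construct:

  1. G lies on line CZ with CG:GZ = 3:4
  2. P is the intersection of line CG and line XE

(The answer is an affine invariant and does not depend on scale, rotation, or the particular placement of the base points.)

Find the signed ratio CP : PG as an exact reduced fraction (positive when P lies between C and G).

Choose coordinates Z = (0, 0), E = (1, 0), C = (0, 1), X = (3, -3).
1. G lies on line CZ with CG:GZ = 3:4 ⇒ G = (0, 4/7)
2. P is the intersection of line CG and line XE ⇒ P = (0, 3/2)
P = C + t·(G−C) with t = -7/6, so CP:PG = t:(1−t) = -7/6:13/6

CP:PG = -7/13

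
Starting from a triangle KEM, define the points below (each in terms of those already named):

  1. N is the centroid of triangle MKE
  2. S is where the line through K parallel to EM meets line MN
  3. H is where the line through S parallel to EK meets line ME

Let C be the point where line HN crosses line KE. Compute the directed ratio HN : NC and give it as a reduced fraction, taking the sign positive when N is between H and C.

Choose coordinates K = (0, 0), E = (1, 0), M = (0, 1).
1. N is the centroid of triangle MKE ⇒ N = (1/3, 1/3)
2. S is where the line through K parallel to EM meets line MN ⇒ S = (1, -1)
3. H is where the line through S parallel to EK meets line ME ⇒ H = (2, -1)
line HN meets KE at C = (3/4, 0)
N = H + t·(C−H) with t = 4/3, so HN:NC = 4/3:-1/3

HN:NC = -4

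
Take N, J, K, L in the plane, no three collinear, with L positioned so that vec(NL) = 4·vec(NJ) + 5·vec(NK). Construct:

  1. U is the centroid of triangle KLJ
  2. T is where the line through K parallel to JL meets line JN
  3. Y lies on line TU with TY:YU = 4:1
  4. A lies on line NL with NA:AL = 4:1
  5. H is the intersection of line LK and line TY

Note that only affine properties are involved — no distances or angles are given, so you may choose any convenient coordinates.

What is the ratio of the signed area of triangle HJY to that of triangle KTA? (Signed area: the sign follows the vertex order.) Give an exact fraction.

Choose coordinates N = (0, 0), J = (1, 0), K = (0, 1), L = (4, 5).
1. U is the centroid of triangle KLJ ⇒ U = (5/3, 2)
2. T is where the line through K parallel to JL meets line JN ⇒ T = (-3/5, 0)
3. Y lies on line TU with TY:YU = 4:1 ⇒ Y = (91/75, 8/5)
4. A lies on line NL with NA:AL = 4:1 ⇒ A = (16/5, 4)
5. H is the intersection of line LK and line TY ⇒ H = (-4, -3)
2·[HJY] = 184/25, 2·[KTA] = 7/5
[HJY]:[KTA] = 184/25:7/5 = 184/35

[HJY]:[KTA] = 184/35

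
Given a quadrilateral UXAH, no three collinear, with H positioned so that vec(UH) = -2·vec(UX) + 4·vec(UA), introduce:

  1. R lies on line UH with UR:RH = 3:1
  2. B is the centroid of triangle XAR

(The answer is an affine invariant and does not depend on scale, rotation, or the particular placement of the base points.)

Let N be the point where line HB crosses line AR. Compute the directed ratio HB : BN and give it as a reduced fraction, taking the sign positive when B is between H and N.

Set U = (0, 0), X = (1, 0), A = (0, 1), H = (-2, 4); any affine frame gives the same invariant.
1. R lies on line UH with UR:RH = 3:1 ⇒ R = (-3/2, 3)
2. B is the centroid of triangle XAR ⇒ B = (-1/6, 4/3)
line HB meets AR at N = (3/4, 0)
B = H + t·(N−H) with t = 2/3, so HB:BN = 2/3:1/3

HB:BN = 2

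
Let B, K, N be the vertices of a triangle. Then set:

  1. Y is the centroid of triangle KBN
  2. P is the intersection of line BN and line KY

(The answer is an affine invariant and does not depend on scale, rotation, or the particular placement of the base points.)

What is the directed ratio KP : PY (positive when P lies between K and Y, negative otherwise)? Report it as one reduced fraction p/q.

Choose coordinates B = (0, 0), K = (1, 0), N = (0, 1).
1. Y is the centroid of triangle KBN ⇒ Y = (1/3, 1/3)
2. P is the intersection of line BN and line KY ⇒ P = (0, 1/2)
P = K + t·(Y−K) with t = 3/2, so KP:PY = t:(1−t) = 3/2:-1/2

KP:PY = -3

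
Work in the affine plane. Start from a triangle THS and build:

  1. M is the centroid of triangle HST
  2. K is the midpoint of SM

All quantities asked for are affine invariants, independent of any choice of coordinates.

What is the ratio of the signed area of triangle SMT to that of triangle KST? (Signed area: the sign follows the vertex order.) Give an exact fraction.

Work in coordinates with T = (0, 0), H = (1, 0), S = (0, 1).
1. M is the centroid of triangle HST ⇒ M = (1/3, 1/3)
2. K is the midpoint of SM ⇒ K = (1/6, 2/3)
2·[SMT] = -1/3, 2·[KST] = 1/6
[SMT]:[KST] = -1/3:1/6 = -2

[SMT]:[KST] = -2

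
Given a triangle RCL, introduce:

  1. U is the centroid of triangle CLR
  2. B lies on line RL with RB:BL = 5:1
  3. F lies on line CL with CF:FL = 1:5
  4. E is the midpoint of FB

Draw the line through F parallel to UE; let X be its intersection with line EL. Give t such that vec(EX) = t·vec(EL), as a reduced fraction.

Assign R = (0, 0), C = (1, 0), L = (0, 1) — the answer is frame-independent, so this choice is without loss of generality.
1. U is the centroid of triangle CLR ⇒ U = (1/3, 1/3)
2. B lies on line RL with RB:BL = 5:1 ⇒ B = (0, 5/6)
3. F lies on line CL with CF:FL = 1:5 ⇒ F = (5/6, 1/6)
4. E is the midpoint of FB ⇒ E = (5/12, 1/2)
through F parallel to UE: direction (1/12, 1/6); meets EL at X = (25/32, 1/16)
X = E + t·(L−E) with t = -7/8

t = -7/8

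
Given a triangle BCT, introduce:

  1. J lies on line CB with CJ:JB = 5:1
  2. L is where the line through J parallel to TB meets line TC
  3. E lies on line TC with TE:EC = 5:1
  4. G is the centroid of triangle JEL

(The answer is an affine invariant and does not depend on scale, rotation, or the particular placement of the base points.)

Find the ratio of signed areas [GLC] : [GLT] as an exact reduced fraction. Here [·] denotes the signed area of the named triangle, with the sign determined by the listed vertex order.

Work in coordinates with B = (0, 0), C = (1, 0), T = (0, 1).
1. J lies on line CB with CJ:JB = 5:1 ⇒ J = (1/6, 0)
2. L is where the line through J parallel to TB meets line TC ⇒ L = (1/6, 5/6)
3. E lies on line TC with TE:EC = 5:1 ⇒ E = (5/6, 1/6)
4. G is the centroid of triangle JEL ⇒ G = (7/18, 1/3)
2·[GLC] = -25/108, 2·[GLT] = 5/108
[GLC]:[GLT] = -25/108:5/108 = -5

[GLC]:[GLT] = -5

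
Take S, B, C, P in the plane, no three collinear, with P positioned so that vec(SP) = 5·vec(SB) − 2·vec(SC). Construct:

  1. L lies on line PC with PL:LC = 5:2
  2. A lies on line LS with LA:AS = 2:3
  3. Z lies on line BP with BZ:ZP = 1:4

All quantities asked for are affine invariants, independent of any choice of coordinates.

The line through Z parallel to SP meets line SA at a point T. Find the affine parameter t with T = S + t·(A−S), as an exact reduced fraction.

Choose coordinates S = (0, 0), B = (1, 0), C = (0, 1), P = (5, -2).
1. L lies on line PC with PL:LC = 5:2 ⇒ L = (10/7, 1/7)
2. A lies on line LS with LA:AS = 2:3 ⇒ A = (6/7, 3/35)
3. Z lies on line BP with BZ:ZP = 1:4 ⇒ Z = (9/5, -2/5)
through Z parallel to SP: direction (5, -2); meets SA at T = (16/25, 8/125)
T = S + t·(A−S) with t = 56/75

t = 56/75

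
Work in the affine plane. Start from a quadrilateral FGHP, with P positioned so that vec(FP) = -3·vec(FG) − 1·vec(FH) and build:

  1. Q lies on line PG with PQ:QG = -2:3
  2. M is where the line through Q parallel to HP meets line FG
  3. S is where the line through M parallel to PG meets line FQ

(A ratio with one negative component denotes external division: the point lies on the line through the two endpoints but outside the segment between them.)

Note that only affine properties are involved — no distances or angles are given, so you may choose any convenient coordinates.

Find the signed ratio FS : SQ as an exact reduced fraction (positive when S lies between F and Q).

Work in coordinates with F = (0, 0), G = (1, 0), H = (0, 1), P = (-3, -1).
1. Q lies on line PG with PQ:QG = -2:3 ⇒ Q = (-11, -3)
2. M is where the line through Q parallel to HP meets line FG ⇒ M = (-13/2, 0)
3. S is where the line through M parallel to PG meets line FQ ⇒ S = (143/2, 39/2)
S = F + t·(Q−F) with t = -13/2, so FS:SQ = t:(1−t) = -13/2:15/2

FS:SQ = -13/15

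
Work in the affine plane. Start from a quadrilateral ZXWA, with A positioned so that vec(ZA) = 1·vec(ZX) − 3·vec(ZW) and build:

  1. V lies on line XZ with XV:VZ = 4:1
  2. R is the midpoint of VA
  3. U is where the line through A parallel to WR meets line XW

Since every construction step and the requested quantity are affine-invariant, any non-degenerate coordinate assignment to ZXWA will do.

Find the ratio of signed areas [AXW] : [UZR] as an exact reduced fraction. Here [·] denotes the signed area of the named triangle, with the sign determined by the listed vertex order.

[AXW]:[UZR] = 190/41

Choose coordinates Z = (0, 0), X = (1, 0), W = (0, 1), A = (1, -3).
1. V lies on line XZ with XV:VZ = 4:1 ⇒ V = (1/5, 0)
2. R is the midpoint of VA ⇒ R = (3/5, -3/2)
3. U is where the line through A parallel to WR meets line XW ⇒ U = (1/19, 18/19)
2·[AXW] = 3, 2·[UZR] = 123/190
[AXW]:[UZR] = 3:123/190 = 190/41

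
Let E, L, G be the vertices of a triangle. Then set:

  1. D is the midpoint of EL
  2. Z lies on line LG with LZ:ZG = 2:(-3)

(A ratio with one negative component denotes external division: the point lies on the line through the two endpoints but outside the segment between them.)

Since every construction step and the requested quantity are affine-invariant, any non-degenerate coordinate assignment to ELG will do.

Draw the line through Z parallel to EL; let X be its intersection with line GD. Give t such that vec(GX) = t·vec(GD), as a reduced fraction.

Assign E = (0, 0), L = (1, 0), G = (0, 1) — the answer is frame-independent, so this choice is without loss of generality.
1. D is the midpoint of EL ⇒ D = (1/2, 0)
2. Z lies on line LG with LZ:ZG = 2:(-3) ⇒ Z = (3, -2)
through Z parallel to EL: direction (1, 0); meets GD at X = (3/2, -2)
X = G + t·(D−G) with t = 3

t = 3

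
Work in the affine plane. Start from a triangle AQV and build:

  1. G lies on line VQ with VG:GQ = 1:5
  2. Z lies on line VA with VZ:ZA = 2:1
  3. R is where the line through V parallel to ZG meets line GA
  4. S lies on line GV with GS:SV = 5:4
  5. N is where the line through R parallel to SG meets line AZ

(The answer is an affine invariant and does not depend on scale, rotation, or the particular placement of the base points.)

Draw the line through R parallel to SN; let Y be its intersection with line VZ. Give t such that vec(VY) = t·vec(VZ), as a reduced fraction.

Work in coordinates with A = (0, 0), Q = (1, 0), V = (0, 1).
1. G lies on line VQ with VG:GQ = 1:5 ⇒ G = (1/6, 5/6)
2. Z lies on line VA with VZ:ZA = 2:1 ⇒ Z = (0, 1/3)
3. R is where the line through V parallel to ZG meets line GA ⇒ R = (1/2, 5/2)
4. S lies on line GV with GS:SV = 5:4 ⇒ S = (2/27, 25/27)
5. N is where the line through R parallel to SG meets line AZ ⇒ N = (0, 3)
through R parallel to SN: direction (-2/27, 56/27); meets VZ at Y = (0, 33/2)
Y = V + t·(Z−V) with t = -93/4

t = -93/4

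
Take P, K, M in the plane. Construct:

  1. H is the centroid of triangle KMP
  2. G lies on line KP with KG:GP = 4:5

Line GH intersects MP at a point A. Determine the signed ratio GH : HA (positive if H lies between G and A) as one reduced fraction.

GH:HA = 2/3

Choose coordinates P = (0, 0), K = (1, 0), M = (0, 1).
1. H is the centroid of triangle KMP ⇒ H = (1/3, 1/3)
2. G lies on line KP with KG:GP = 4:5 ⇒ G = (5/9, 0)
line GH meets MP at A = (0, 5/6)
H = G + t·(A−G) with t = 2/5, so GH:HA = 2/5:3/5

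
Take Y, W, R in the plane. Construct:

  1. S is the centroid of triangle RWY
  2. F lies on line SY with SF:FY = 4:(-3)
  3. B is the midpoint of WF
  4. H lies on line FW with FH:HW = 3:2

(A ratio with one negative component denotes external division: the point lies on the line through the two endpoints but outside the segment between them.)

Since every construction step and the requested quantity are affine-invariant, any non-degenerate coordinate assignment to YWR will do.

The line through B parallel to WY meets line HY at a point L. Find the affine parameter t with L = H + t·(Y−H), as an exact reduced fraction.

t = -1/4

Work in coordinates with Y = (0, 0), W = (1, 0), R = (0, 1).
1. S is the centroid of triangle RWY ⇒ S = (1/3, 1/3)
2. F lies on line SY with SF:FY = 4:(-3) ⇒ F = (-1, -1)
3. B is the midpoint of WF ⇒ B = (0, -1/2)
4. H lies on line FW with FH:HW = 3:2 ⇒ H = (1/5, -2/5)
through B parallel to WY: direction (-1, 0); meets HY at L = (1/4, -1/2)
L = H + t·(Y−H) with t = -1/4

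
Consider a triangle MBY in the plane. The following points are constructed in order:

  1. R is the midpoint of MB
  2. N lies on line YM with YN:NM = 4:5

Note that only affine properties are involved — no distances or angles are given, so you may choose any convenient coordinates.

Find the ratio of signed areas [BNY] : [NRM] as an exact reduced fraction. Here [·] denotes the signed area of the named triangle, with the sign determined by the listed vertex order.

[BNY]:[NRM] = 8/5

Set M = (0, 0), B = (1, 0), Y = (0, 1); any affine frame gives the same invariant.
1. R is the midpoint of MB ⇒ R = (1/2, 0)
2. N lies on line YM with YN:NM = 4:5 ⇒ N = (0, 5/9)
2·[BNY] = -4/9, 2·[NRM] = -5/18
[BNY]:[NRM] = -4/9:-5/18 = 8/5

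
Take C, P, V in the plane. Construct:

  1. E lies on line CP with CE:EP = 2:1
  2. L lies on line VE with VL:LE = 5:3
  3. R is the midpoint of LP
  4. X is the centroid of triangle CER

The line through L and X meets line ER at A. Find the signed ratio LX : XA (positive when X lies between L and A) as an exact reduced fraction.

Work in coordinates with C = (0, 0), P = (1, 0), V = (0, 1).
1. E lies on line CP with CE:EP = 2:1 ⇒ E = (2/3, 0)
2. L lies on line VE with VL:LE = 5:3 ⇒ L = (5/12, 3/8)
3. R is the midpoint of LP ⇒ R = (17/24, 3/16)
4. X is the centroid of triangle CER ⇒ X = (11/24, 1/16)
line LX meets ER at A = (13/24, -9/16)
X = L + t·(A−L) with t = 1/3, so LX:XA = 1/3:2/3

LX:XA = 1/2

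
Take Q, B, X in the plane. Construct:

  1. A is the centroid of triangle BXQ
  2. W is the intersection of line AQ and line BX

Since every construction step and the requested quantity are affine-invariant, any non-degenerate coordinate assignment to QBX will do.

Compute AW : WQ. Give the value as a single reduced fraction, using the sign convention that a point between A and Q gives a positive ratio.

Assign Q = (0, 0), B = (1, 0), X = (0, 1) — the answer is frame-independent, so this choice is without loss of generality.
1. A is the centroid of triangle BXQ ⇒ A = (1/3, 1/3)
2. W is the intersection of line AQ and line BX ⇒ W = (1/2, 1/2)
W = A + t·(Q−A) with t = -1/2, so AW:WQ = t:(1−t) = -1/2:3/2

AW:WQ = -1/3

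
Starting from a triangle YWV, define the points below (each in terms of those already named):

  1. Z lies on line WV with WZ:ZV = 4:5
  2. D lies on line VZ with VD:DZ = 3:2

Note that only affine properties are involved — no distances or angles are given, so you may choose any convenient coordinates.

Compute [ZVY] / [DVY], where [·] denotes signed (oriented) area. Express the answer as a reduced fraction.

Assign Y = (0, 0), W = (1, 0), V = (0, 1) — the answer is frame-independent, so this choice is without loss of generality.
1. Z lies on line WV with WZ:ZV = 4:5 ⇒ Z = (5/9, 4/9)
2. D lies on line VZ with VD:DZ = 3:2 ⇒ D = (1/3, 2/3)
2·[ZVY] = 5/9, 2·[DVY] = 1/3
[ZVY]:[DVY] = 5/9:1/3 = 5/3

[ZVY]:[DVY] = 5/3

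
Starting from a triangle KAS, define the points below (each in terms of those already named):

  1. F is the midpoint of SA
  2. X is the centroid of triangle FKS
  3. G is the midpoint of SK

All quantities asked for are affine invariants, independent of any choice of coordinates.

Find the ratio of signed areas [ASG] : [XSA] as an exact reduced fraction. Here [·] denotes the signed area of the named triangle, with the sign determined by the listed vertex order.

Assign K = (0, 0), A = (1, 0), S = (0, 1) — the answer is frame-independent, so this choice is without loss of generality.
1. F is the midpoint of SA ⇒ F = (1/2, 1/2)
2. X is the centroid of triangle FKS ⇒ X = (1/6, 1/2)
3. G is the midpoint of SK ⇒ G = (0, 1/2)
2·[ASG] = 1/2, 2·[XSA] = -1/3
[ASG]:[XSA] = 1/2:-1/3 = -3/2

[ASG]:[XSA] = -3/2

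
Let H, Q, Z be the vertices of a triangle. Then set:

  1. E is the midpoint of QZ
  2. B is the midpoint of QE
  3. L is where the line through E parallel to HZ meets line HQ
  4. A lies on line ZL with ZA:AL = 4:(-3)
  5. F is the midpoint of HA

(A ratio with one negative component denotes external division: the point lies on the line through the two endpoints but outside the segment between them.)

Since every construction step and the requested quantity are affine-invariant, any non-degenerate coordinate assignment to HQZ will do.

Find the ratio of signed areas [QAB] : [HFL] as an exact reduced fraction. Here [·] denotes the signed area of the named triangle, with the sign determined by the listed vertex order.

[QAB]:[HFL] = -2/3

Choose coordinates H = (0, 0), Q = (1, 0), Z = (0, 1).
1. E is the midpoint of QZ ⇒ E = (1/2, 1/2)
2. B is the midpoint of QE ⇒ B = (3/4, 1/4)
3. L is where the line through E parallel to HZ meets line HQ ⇒ L = (1/2, 0)
4. A lies on line ZL with ZA:AL = 4:(-3) ⇒ A = (2, -3)
5. F is the midpoint of HA ⇒ F = (1, -3/2)
2·[QAB] = -1/2, 2·[HFL] = 3/4
[QAB]:[HFL] = -1/2:3/4 = -2/3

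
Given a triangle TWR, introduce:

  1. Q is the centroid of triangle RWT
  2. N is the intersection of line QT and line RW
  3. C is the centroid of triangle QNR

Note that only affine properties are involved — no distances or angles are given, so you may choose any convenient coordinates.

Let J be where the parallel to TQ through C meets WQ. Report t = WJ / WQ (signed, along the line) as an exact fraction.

t = 4/3

Choose coordinates T = (0, 0), W = (1, 0), R = (0, 1).
1. Q is the centroid of triangle RWT ⇒ Q = (1/3, 1/3)
2. N is the intersection of line QT and line RW ⇒ N = (1/2, 1/2)
3. C is the centroid of triangle QNR ⇒ C = (5/18, 11/18)
through C parallel to TQ: direction (1/3, 1/3); meets WQ at J = (1/9, 4/9)
J = W + t·(Q−W) with t = 4/3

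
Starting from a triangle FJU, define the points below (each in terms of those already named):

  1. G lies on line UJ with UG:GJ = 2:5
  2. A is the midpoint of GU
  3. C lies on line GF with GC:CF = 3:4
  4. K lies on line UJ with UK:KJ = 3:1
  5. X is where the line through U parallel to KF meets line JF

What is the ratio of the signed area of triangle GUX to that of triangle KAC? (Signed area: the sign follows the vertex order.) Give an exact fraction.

[GUX]:[KAC] = 224/51

Assign F = (0, 0), J = (1, 0), U = (0, 1) — the answer is frame-independent, so this choice is without loss of generality.
1. G lies on line UJ with UG:GJ = 2:5 ⇒ G = (2/7, 5/7)
2. A is the midpoint of GU ⇒ A = (1/7, 6/7)
3. C lies on line GF with GC:CF = 3:4 ⇒ C = (8/49, 20/49)
4. K lies on line UJ with UK:KJ = 3:1 ⇒ K = (3/4, 1/4)
5. X is where the line through U parallel to KF meets line JF ⇒ X = (-3, 0)
2·[GUX] = 8/7, 2·[KAC] = 51/196
[GUX]:[KAC] = 8/7:51/196 = 224/51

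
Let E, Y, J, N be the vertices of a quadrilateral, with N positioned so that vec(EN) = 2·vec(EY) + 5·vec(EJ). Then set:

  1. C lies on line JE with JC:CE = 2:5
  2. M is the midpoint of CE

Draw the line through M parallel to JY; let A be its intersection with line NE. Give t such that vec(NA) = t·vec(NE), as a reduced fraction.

t = 93/98

Choose coordinates E = (0, 0), Y = (1, 0), J = (0, 1), N = (2, 5).
1. C lies on line JE with JC:CE = 2:5 ⇒ C = (0, 5/7)
2. M is the midpoint of CE ⇒ M = (0, 5/14)
through M parallel to JY: direction (1, -1); meets NE at A = (5/49, 25/98)
A = N + t·(E−N) with t = 93/98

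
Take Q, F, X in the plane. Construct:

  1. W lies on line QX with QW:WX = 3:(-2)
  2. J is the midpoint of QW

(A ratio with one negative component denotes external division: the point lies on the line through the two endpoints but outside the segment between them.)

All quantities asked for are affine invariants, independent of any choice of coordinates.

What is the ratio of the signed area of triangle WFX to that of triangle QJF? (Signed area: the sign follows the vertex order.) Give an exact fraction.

Set Q = (0, 0), F = (1, 0), X = (0, 1); any affine frame gives the same invariant.
1. W lies on line QX with QW:WX = 3:(-2) ⇒ W = (0, 3)
2. J is the midpoint of QW ⇒ J = (0, 3/2)
2·[WFX] = -2, 2·[QJF] = -3/2
[WFX]:[QJF] = -2:-3/2 = 4/3

[WFX]:[QJF] = 4/3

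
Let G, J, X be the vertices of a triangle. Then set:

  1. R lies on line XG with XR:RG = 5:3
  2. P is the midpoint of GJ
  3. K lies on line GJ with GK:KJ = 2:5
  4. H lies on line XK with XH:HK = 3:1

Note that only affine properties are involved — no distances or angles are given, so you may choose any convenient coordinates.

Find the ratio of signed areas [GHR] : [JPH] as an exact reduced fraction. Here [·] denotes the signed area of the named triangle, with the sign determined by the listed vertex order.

[GHR]:[JPH] = -9/14

Set G = (0, 0), J = (1, 0), X = (0, 1); any affine frame gives the same invariant.
1. R lies on line XG with XR:RG = 5:3 ⇒ R = (0, 3/8)
2. P is the midpoint of GJ ⇒ P = (1/2, 0)
3. K lies on line GJ with GK:KJ = 2:5 ⇒ K = (2/7, 0)
4. H lies on line XK with XH:HK = 3:1 ⇒ H = (3/14, 1/4)
2·[GHR] = 9/112, 2·[JPH] = -1/8
[GHR]:[JPH] = 9/112:-1/8 = -9/14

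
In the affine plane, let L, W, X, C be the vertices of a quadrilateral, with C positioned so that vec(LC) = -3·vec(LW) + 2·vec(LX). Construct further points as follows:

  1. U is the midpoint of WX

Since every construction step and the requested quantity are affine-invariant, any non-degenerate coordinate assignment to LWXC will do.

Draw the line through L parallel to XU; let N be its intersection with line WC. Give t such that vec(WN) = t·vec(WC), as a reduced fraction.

Work in coordinates with L = (0, 0), W = (1, 0), X = (0, 1), C = (-3, 2).
1. U is the midpoint of WX ⇒ U = (1/2, 1/2)
through L parallel to XU: direction (1/2, -1/2); meets WC at N = (-1, 1)
N = W + t·(C−W) with t = 1/2

t = 1/2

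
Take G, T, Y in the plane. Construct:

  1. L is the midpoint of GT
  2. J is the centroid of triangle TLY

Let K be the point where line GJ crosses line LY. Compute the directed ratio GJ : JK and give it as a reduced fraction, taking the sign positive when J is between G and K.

Set G = (0, 0), T = (1, 0), Y = (0, 1); any affine frame gives the same invariant.
1. L is the midpoint of GT ⇒ L = (1/2, 0)
2. J is the centroid of triangle TLY ⇒ J = (1/2, 1/3)
line GJ meets LY at K = (3/8, 1/4)
J = G + t·(K−G) with t = 4/3, so GJ:JK = 4/3:-1/3

GJ:JK = -4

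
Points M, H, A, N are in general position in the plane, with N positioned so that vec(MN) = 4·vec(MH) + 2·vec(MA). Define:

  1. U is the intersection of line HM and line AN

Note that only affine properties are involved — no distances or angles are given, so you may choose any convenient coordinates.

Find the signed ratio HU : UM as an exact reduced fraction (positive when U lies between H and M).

Choose coordinates M = (0, 0), H = (1, 0), A = (0, 1), N = (4, 2).
1. U is the intersection of line HM and line AN ⇒ U = (-4, 0)
U = H + t·(M−H) with t = 5, so HU:UM = t:(1−t) = 5:-4

HU:UM = -5/4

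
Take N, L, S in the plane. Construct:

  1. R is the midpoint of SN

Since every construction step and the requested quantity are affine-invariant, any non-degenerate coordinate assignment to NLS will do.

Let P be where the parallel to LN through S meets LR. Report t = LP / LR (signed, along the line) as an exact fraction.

Work in coordinates with N = (0, 0), L = (1, 0), S = (0, 1).
1. R is the midpoint of SN ⇒ R = (0, 1/2)
through S parallel to LN: direction (-1, 0); meets LR at P = (-1, 1)
P = L + t·(R−L) with t = 2

t = 2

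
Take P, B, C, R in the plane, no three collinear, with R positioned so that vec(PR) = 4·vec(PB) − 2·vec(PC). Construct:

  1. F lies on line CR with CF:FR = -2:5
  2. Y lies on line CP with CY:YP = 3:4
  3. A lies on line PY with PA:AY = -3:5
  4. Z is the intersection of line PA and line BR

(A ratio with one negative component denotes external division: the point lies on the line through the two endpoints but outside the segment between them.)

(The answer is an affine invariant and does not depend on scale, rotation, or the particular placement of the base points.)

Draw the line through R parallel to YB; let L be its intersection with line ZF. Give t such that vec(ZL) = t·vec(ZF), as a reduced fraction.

Work in coordinates with P = (0, 0), B = (1, 0), C = (0, 1), R = (4, -2).
1. F lies on line CR with CF:FR = -2:5 ⇒ F = (-8/3, 3)
2. Y lies on line CP with CY:YP = 3:4 ⇒ Y = (0, 4/7)
3. A lies on line PY with PA:AY = -3:5 ⇒ A = (0, -6/7)
4. Z is the intersection of line PA and line BR ⇒ Z = (0, 2/3)
through R parallel to YB: direction (1, -4/7); meets ZF at L = (64/51, -22/51)
L = Z + t·(F−Z) with t = -8/17

t = -8/17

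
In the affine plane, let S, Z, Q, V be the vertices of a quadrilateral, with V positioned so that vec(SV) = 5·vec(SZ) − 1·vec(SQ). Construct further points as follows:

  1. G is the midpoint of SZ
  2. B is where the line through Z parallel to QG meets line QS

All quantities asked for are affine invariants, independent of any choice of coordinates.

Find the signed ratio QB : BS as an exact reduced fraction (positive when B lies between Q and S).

Work in coordinates with S = (0, 0), Z = (1, 0), Q = (0, 1), V = (5, -1).
1. G is the midpoint of SZ ⇒ G = (1/2, 0)
2. B is where the line through Z parallel to QG meets line QS ⇒ B = (0, 2)
B = Q + t·(S−Q) with t = -1, so QB:BS = t:(1−t) = -1:2

QB:BS = -1/2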